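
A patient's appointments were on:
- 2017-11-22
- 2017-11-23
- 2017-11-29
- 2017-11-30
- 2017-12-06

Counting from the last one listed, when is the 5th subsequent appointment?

Every event lands on a Wednesday or Thursday (gaps cycle 1, 6, 1, 6).
So the schedule is: every Wednesday and Thursday.
The following Thursday is 2017-12-07.
Next Wednesday: 2017-12-13.
The following Thursday is 2017-12-14.
The following Wednesday is 2017-12-20.
The following Thursday is 2017-12-21.

2017-12-21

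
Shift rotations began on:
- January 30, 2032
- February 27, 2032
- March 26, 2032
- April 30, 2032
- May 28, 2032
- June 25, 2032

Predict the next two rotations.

Every date is a Friday; gaps 28, 28, 35, 28, 28 days.
Each is the last Friday of its month (at least one falls on the 29th or later, ruling out '4th Friday').
July 2032 ends with Friday July 30, 2032.
August 2032 ends with Friday August 27, 2032.

July 30, 2032; August 27, 2032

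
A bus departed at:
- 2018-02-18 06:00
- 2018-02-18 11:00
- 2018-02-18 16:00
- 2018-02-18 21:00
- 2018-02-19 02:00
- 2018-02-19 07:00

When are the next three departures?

2018-02-19 12:00, 2018-02-19 17:00, 2018-02-19 22:00

Gaps: 5, 5, 5, 5, 5 hours — each event is 5 hours after the previous one.
2018-02-19 07:00 + 5 h = 2018-02-19 12:00.
2018-02-19 12:00 + 5 h = 2018-02-19 17:00.
2018-02-19 17:00 + 5 h = 2018-02-19 22:00.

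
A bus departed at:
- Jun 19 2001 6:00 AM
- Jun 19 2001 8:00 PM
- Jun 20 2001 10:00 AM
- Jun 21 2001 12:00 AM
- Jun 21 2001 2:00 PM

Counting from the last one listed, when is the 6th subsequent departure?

Jun 25 2001 2:00 AM

The interval is a steady 14 hours (14, 14, 14, 14).
Jun 21 2001 2:00 PM + 14 h = Jun 22 2001 4:00 AM.
Jun 22 2001 4:00 AM + 14 h = Jun 22 2001 6:00 PM.
Jun 22 2001 6:00 PM + 14 h = Jun 23 2001 8:00 AM.
Jun 23 2001 8:00 AM + 14 h = Jun 23 2001 10:00 PM.
Jun 23 2001 10:00 PM + 14 h = Jun 24 2001 12:00 PM.
Jun 24 2001 12:00 PM + 14 h = Jun 25 2001 2:00 AM.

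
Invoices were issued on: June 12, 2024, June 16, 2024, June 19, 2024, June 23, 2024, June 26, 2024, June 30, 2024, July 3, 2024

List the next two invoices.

Every event lands on a Wednesday or Sunday (gaps cycle 4, 3, 4, 3, 4, 3).
So the schedule is: every Wednesday and Sunday.
Next Sunday: July 7, 2024.
Next Wednesday: July 10, 2024.

July 7, 2024; July 10, 2024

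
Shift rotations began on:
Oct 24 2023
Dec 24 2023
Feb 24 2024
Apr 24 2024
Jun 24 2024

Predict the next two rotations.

Each date is the 24th; the gaps (61, 62, 60, 61) track the month lengths.
The rule is the 24th of every 2 months.
August 2024: Aug 24 2024.
October 2024: Oct 24 2024.

Aug 24 2024, Oct 24 2024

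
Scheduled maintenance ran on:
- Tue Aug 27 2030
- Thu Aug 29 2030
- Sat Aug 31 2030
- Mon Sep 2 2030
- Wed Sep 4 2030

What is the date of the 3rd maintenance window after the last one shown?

Tue Sep 10 2030

Every event comes 2 days after the last (2, 2, 2, 2).
Wed Sep 4 2030 + 2 days = Fri Sep 6 2030.
Fri Sep 6 2030 + 2 days = Sun Sep 8 2030.
Sun Sep 8 2030 + 2 days = Tue Sep 10 2030.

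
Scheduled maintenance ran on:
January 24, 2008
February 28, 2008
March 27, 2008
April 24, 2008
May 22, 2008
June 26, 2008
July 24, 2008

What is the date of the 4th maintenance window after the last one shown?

November 27, 2008

These are Thursdays at 28- or 35-day spacing (35, 28, 28, 28, 35, 28).
The pattern: 4th Thursday of the month.
4th Thursday of August 2008: August 28, 2008.
September 2008 — 4th Thursday is September 25, 2008.
4th Thursday of October 2008: October 23, 2008.
4th Thursday of November 2008: November 27, 2008.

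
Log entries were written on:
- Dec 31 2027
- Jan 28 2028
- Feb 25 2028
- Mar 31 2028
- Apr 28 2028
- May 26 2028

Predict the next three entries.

Jun 30 2028, Jul 28 2028, Aug 25 2028

All Fridays; the gaps (28, 28, 35, 28, 28) vary with month length.
This is the last Friday of each month.
Last Friday of June 2028: Jun 30 2028.
Last Friday of July 2028: Jul 28 2028.
August 2028 ends with Friday Aug 25 2028.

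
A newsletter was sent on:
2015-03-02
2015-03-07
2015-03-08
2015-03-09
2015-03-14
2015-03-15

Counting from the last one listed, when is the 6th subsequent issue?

Gaps: 5, 1, 1, 5, 1 days — not constant, but cyclic with period 3.
The events fall on every Monday, Saturday and Sunday.
Next Monday: 2015-03-16.
The following Saturday is 2015-03-21.
The following Sunday is 2015-03-22.
The following Monday is 2015-03-23.
The following Saturday is 2015-03-28.
The following Sunday is 2015-03-29.

2015-03-29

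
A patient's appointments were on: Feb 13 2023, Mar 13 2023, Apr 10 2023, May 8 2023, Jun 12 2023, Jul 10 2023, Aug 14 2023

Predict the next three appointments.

These are Mondays at 28- or 35-day spacing (28, 28, 28, 35, 28, 35).
The pattern: 2nd Monday of the month.
September 2023 — 2nd Monday is Sep 11 2023.
2nd Monday of October 2023: Oct 9 2023.
2nd Monday of November 2023: Nov 13 2023.

Sep 11 2023, Oct 9 2023, Nov 13 2023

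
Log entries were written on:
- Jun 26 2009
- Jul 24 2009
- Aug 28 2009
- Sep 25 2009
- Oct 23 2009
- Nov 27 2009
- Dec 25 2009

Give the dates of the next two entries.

These are Fridays at 28- or 35-day spacing (28, 35, 28, 28, 35, 28).
The pattern: 4th Friday of the month.
January 2010 — 4th Friday is Jan 22 2010.
February 2010 — 4th Friday is Feb 26 2010.

Jan 22 2010, Feb 26 2010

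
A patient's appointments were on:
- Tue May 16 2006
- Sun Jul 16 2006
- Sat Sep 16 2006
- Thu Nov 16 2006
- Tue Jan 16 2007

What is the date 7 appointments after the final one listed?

Sun Mar 16 2008

The day-of-month is always 16 (61, 62, 61, 61 days between events).
So this recurs on the 16th of every 2 months.
Next: March 2007 → Fri Mar 16 2007.
Next: May 2007 → Wed May 16 2007.
Next: July 2007 → Mon Jul 16 2007.
September 2007: Sun Sep 16 2007.
Next: November 2007 → Fri Nov 16 2007.
January 2008: Wed Jan 16 2008.
Next: March 2008 → Sun Mar 16 2008.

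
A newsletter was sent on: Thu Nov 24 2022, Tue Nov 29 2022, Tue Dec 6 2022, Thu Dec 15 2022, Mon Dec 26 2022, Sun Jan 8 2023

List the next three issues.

Mon Jan 23 2023, Thu Feb 9 2023, Tue Feb 28 2023

Gaps: 5, 7, 9, 11, 13 days — each gap is 2 larger than the previous one.
Next gap: 15 days. Sun Jan 8 2023 + 15 days = Mon Jan 23 2023.
Next gap: 17 days. Mon Jan 23 2023 + 17 days = Thu Feb 9 2023.
Next gap: 19 days. Thu Feb 9 2023 + 19 days = Tue Feb 28 2023.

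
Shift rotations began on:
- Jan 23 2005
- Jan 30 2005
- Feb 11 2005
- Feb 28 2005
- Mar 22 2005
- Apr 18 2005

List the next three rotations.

Gaps: 7, 12, 17, 22, 27 days — each gap is 5 larger than the previous one.
Next gap: 32 days. Apr 18 2005 + 32 days = May 20 2005.
Next gap: 37 days. May 20 2005 + 37 days = Jun 26 2005.
Next gap: 42 days. Jun 26 2005 + 42 days = Aug 7 2005.

May 20 2005, Jun 26 2005, Aug 7 2005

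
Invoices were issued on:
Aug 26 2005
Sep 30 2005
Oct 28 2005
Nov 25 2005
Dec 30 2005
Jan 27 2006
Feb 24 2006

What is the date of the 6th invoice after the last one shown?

Every date is a Friday; gaps 35, 28, 28, 35, 28, 28 days.
Each is the last Friday of its month (at least one falls on the 29th or later, ruling out '4th Friday').
March 2006 ends with Friday Mar 31 2006.
Last Friday of April 2006: Apr 28 2006.
May 2006 ends with Friday May 26 2006.
June 2006 ends with Friday Jun 30 2006.
Last Friday of July 2006: Jul 28 2006.
August 2006 ends with Friday Aug 25 2006.

Aug 25 2006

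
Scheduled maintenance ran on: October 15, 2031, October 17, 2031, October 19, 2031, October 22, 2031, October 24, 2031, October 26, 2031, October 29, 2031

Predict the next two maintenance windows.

Gaps: 2, 2, 3, 2, 2, 3 days — not constant, but cyclic with period 3.
The events fall on every Wednesday, Friday and Sunday.
Next Friday: October 31, 2031.
The following Sunday is November 2, 2031.

October 31, 2031; November 2, 2031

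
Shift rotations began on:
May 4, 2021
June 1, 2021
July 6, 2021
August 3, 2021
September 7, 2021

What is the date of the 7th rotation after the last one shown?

These are Tuesdays at 28- or 35-day spacing (28, 35, 28, 35).
The pattern: 1st Tuesday of the month.
1st Tuesday of October 2021: October 5, 2021.
1st Tuesday of November 2021: November 2, 2021.
December 2021 — 1st Tuesday is December 7, 2021.
1st Tuesday of January 2022: January 4, 2022.
1st Tuesday of February 2022: February 1, 2022.
March 2022 — 1st Tuesday is March 1, 2022.
April 2022 — 1st Tuesday is April 5, 2022.

April 5, 2022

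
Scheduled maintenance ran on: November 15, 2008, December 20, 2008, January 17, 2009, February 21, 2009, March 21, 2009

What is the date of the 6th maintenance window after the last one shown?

September 19, 2009

These are Saturdays at 28- or 35-day spacing (35, 28, 35, 28).
The pattern: 3rd Saturday of the month.
3rd Saturday of April 2009: April 18, 2009.
3rd Saturday of May 2009: May 16, 2009.
June 2009 — 3rd Saturday is June 20, 2009.
July 2009 — 3rd Saturday is July 18, 2009.
August 2009 — 3rd Saturday is August 15, 2009.
3rd Saturday of September 2009: September 19, 2009.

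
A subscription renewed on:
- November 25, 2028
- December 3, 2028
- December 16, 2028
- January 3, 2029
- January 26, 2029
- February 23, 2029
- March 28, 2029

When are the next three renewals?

Intervals are 8, 13, 18, 23, 28, 33 days — an arithmetic progression with common difference 5.
Next gap: 38 days. March 28, 2029 + 38 days = May 5, 2029.
Next gap: 43 days. May 5, 2029 + 43 days = June 17, 2029.
Next gap: 48 days. June 17, 2029 + 48 days = August 4, 2029.

May 5, 2029; June 17, 2029; August 4, 2029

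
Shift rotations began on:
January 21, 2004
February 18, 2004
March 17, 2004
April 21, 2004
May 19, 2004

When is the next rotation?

Gaps: 28, 28, 35, 28 days — a mix of 28 and 35. Every date is a Wednesday.
Each is the 3rd Wednesday of its month.
3rd Wednesday of June 2004: June 16, 2004.

June 16, 2004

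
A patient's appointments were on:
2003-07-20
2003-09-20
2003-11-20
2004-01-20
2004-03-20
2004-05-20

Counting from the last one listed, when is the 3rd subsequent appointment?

The day-of-month is always 20 (62, 61, 61, 60, 61 days between events).
So this recurs on the 20th of every 2 months.
Next: July 2004 → 2004-07-20.
September 2004: 2004-09-20.
Next: November 2004 → 2004-11-20.

2004-11-20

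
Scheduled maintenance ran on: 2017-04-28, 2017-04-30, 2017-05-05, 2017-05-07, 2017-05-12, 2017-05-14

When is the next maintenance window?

2017-05-19

Gaps: 2, 5, 2, 5, 2 days — not constant, but cyclic with period 2.
The events fall on every Friday and Sunday.
Next Friday: 2017-05-19.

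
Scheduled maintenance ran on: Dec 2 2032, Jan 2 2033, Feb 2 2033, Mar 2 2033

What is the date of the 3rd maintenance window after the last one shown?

Jun 2 2033

The day-of-month is always 2 (31, 31, 28 days between events).
So this recurs on the 2nd of each month.
Next: April 2033 → Apr 2 2033.
Next: May 2033 → May 2 2033.
June 2033: Jun 2 2033.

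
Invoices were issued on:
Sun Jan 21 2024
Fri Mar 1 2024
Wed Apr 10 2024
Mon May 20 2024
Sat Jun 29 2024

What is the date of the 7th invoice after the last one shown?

Gaps between consecutive events: 40, 40, 40, 40 days — a constant 40-day interval.
Sat Jun 29 2024 + 40 days = Thu Aug 8 2024.
Thu Aug 8 2024 + 40 days = Tue Sep 17 2024.
Tue Sep 17 2024 + 40 days = Sun Oct 27 2024.
Sun Oct 27 2024 + 40 days = Fri Dec 6 2024.
Fri Dec 6 2024 + 40 days = Wed Jan 15 2025.
Wed Jan 15 2025 + 40 days = Mon Feb 24 2025.
Mon Feb 24 2025 + 40 days = Sat Apr 5 2025.

Sat Apr 5 2025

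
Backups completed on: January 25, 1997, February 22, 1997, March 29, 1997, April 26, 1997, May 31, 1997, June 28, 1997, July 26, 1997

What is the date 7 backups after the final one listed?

Every date is a Saturday; gaps 28, 35, 28, 35, 28, 28 days.
Each is the last Saturday of its month (at least one falls on the 29th or later, ruling out '4th Saturday').
Last Saturday of August 1997: August 30, 1997.
September 1997 ends with Saturday September 27, 1997.
Last Saturday of October 1997: October 25, 1997.
Last Saturday of November 1997: November 29, 1997.
December 1997 ends with Saturday December 27, 1997.
Last Saturday of January 1998: January 31, 1998.
February 1998 ends with Saturday February 28, 1998.

February 28, 1998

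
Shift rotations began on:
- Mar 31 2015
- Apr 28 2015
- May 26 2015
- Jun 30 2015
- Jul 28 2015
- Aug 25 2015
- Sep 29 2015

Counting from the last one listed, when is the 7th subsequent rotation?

All Tuesdays; the gaps (28, 28, 35, 28, 28, 35) vary with month length.
This is the last Tuesday of each month.
Last Tuesday of October 2015: Oct 27 2015.
Last Tuesday of November 2015: Nov 24 2015.
December 2015 ends with Tuesday Dec 29 2015.
Last Tuesday of January 2016: Jan 26 2016.
Last Tuesday of February 2016: Feb 23 2016.
March 2016 ends with Tuesday Mar 29 2016.
Last Tuesday of April 2016: Apr 26 2016.

Apr 26 2016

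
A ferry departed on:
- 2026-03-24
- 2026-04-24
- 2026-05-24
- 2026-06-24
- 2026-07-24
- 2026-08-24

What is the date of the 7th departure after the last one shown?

2027-03-24

Gaps: 31, 30, 31, 30, 31 days — not constant. Every event is on the 24th of the month.
Pattern: the 24th of each month.
Next: September 2026 → 2026-09-24.
October 2026: 2026-10-24.
Next: November 2026 → 2026-11-24.
December 2026: 2026-12-24.
Next: January 2027 → 2027-01-24.
Next: February 2027 → 2027-02-24.
Next: March 2027 → 2027-03-24.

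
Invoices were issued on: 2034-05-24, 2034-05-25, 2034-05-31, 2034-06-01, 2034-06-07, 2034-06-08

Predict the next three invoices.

Every event lands on a Wednesday or Thursday (gaps cycle 1, 6, 1, 6, 1).
So the schedule is: every Wednesday and Thursday.
Next Wednesday: 2034-06-14.
The following Thursday is 2034-06-15.
The following Wednesday is 2034-06-21.

2034-06-14, 2034-06-15, 2034-06-21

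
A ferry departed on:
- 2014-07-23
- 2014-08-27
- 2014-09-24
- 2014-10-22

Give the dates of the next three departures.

Gaps: 35, 28, 28 days — a mix of 28 and 35. Every date is a Wednesday.
Each is the 4th Wednesday of its month.
November 2014 — 4th Wednesday is 2014-11-26.
December 2014 — 4th Wednesday is 2014-12-24.
4th Wednesday of January 2015: 2015-01-28.

2014-11-26, 2014-12-24, 2015-01-28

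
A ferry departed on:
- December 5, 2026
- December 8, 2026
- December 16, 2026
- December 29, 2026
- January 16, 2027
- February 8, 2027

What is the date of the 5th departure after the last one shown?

August 17, 2027

Intervals are 3, 8, 13, 18, 23 days — an arithmetic progression with common difference 5.
Next gap: 28 days. February 8, 2027 + 28 days = March 8, 2027.
Next gap: 33 days. March 8, 2027 + 33 days = April 10, 2027.
Next gap: 38 days. April 10, 2027 + 38 days = May 18, 2027.
Next gap: 43 days. May 18, 2027 + 43 days = June 30, 2027.
Next gap: 48 days. June 30, 2027 + 48 days = August 17, 2027.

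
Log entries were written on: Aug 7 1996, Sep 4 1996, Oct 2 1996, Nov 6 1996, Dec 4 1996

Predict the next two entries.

Jan 1 1997, Feb 5 1997

Gaps: 28, 28, 35, 28 days — a mix of 28 and 35. Every date is a Wednesday.
Each is the 1st Wednesday of its month.
1st Wednesday of January 1997: Jan 1 1997.
1st Wednesday of February 1997: Feb 5 1997.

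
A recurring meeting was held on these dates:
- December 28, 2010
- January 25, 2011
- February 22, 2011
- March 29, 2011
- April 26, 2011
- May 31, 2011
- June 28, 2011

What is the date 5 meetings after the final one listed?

November 29, 2011

These are Tuesdays with 28, 28, 35, 28, 35, 28-day gaps.
Each is the final Tuesday of its month — March 29, 2011 is past the 28th, so '4th Tuesday' doesn't fit.
July 2011 ends with Tuesday July 26, 2011.
August 2011 ends with Tuesday August 30, 2011.
Last Tuesday of September 2011: September 27, 2011.
Last Tuesday of October 2011: October 25, 2011.
Last Tuesday of November 2011: November 29, 2011.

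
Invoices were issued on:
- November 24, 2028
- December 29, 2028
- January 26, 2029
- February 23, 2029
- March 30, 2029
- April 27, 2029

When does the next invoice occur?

May 25, 2029

All Fridays; the gaps (35, 28, 28, 35, 28) vary with month length.
This is the last Friday of each month.
May 2029 ends with Friday May 25, 2029.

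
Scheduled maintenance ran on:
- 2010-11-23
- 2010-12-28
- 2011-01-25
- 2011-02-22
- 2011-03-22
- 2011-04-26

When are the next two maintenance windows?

Gaps: 35, 28, 28, 28, 35 days — a mix of 28 and 35. Every date is a Tuesday.
Each is the 4th Tuesday of its month.
May 2011 — 4th Tuesday is 2011-05-24.
4th Tuesday of June 2011: 2011-06-28.

2011-05-24, 2011-06-28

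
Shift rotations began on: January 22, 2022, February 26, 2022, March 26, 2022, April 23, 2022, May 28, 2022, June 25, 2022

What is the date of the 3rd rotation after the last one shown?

Gaps: 35, 28, 28, 35, 28 days — a mix of 28 and 35. Every date is a Saturday.
Each is the 4th Saturday of its month.
4th Saturday of July 2022: July 23, 2022.
4th Saturday of August 2022: August 27, 2022.
September 2022 — 4th Saturday is September 24, 2022.

September 24, 2022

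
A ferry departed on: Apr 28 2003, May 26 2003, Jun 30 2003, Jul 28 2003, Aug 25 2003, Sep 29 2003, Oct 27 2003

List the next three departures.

These are Mondays with 28, 35, 28, 28, 35, 28-day gaps.
Each is the final Monday of its month — Jun 30 2003 is past the 28th, so '4th Monday' doesn't fit.
Last Monday of November 2003: Nov 24 2003.
Last Monday of December 2003: Dec 29 2003.
January 2004 ends with Monday Jan 26 2004.

Nov 24 2003, Dec 29 2003, Jan 26 2004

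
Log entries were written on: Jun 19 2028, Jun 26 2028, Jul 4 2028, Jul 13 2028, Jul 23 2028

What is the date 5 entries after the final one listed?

Sep 26 2028

The spacing grows by 1 each time: 7, 8, 9, 10 days.
Next gap: 11 days. Jul 23 2028 + 11 days = Aug 3 2028.
Next gap: 12 days. Aug 3 2028 + 12 days = Aug 15 2028.
Next gap: 13 days. Aug 15 2028 + 13 days = Aug 28 2028.
Next gap: 14 days. Aug 28 2028 + 14 days = Sep 11 2028.
Next gap: 15 days. Sep 11 2028 + 15 days = Sep 26 2028.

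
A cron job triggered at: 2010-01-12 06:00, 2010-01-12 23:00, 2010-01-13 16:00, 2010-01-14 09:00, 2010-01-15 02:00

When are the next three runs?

2010-01-15 19:00, 2010-01-16 12:00, 2010-01-17 05:00

Spacing: 17, 17, 17, 17 h — constant 17 h.
2010-01-15 02:00 + 17 h = 2010-01-15 19:00.
2010-01-15 19:00 + 17 h = 2010-01-16 12:00.
2010-01-16 12:00 + 17 h = 2010-01-17 05:00.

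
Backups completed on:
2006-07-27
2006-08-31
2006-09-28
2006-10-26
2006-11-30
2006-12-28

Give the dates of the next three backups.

2007-01-25, 2007-02-22, 2007-03-29

Every date is a Thursday; gaps 35, 28, 28, 35, 28 days.
Each is the last Thursday of its month (at least one falls on the 29th or later, ruling out '4th Thursday').
January 2007 ends with Thursday 2007-01-25.
February 2007 ends with Thursday 2007-02-22.
March 2007 ends with Thursday 2007-03-29.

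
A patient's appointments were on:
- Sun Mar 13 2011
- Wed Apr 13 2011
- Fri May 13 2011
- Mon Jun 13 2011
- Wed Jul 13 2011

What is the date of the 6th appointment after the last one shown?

Fri Jan 13 2012

The day-of-month is always 13 (31, 30, 31, 30 days between events).
So this recurs on the 13th of each month.
August 2011: Sat Aug 13 2011.
September 2011: Tue Sep 13 2011.
October 2011: Thu Oct 13 2011.
November 2011: Sun Nov 13 2011.
Next: December 2011 → Tue Dec 13 2011.
Next: January 2012 → Fri Jan 13 2012.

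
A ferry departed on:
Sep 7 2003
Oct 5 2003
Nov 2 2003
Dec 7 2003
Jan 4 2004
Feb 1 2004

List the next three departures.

Mar 7 2004, Apr 4 2004, May 2 2004

Gaps: 28, 28, 35, 28, 28 days — a mix of 28 and 35. Every date is a Sunday.
Each is the 1st Sunday of its month.
March 2004 — 1st Sunday is Mar 7 2004.
April 2004 — 1st Sunday is Apr 4 2004.
May 2004 — 1st Sunday is May 2 2004.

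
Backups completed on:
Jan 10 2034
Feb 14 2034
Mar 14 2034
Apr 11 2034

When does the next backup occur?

May 9 2034

Gaps: 35, 28, 28 days — a mix of 28 and 35. Every date is a Tuesday.
Each is the 2nd Tuesday of its month.
2nd Tuesday of May 2034: May 9 2034.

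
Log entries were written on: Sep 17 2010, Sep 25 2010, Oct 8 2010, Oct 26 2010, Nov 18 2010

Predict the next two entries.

The spacing grows by 5 each time: 8, 13, 18, 23 days.
Next gap: 28 days. Nov 18 2010 + 28 days = Dec 16 2010.
Next gap: 33 days. Dec 16 2010 + 33 days = Jan 18 2011.

Dec 16 2010, Jan 18 2011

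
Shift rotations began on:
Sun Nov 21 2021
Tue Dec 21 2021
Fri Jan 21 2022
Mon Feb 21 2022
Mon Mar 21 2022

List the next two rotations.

Gaps: 30, 31, 31, 28 days — not constant. Every event is on the 21st of the month.
Pattern: the 21st of each month.
Next: April 2022 → Thu Apr 21 2022.
Next: May 2022 → Sat May 21 2022.

Thu Apr 21 2022, Sat May 21 2022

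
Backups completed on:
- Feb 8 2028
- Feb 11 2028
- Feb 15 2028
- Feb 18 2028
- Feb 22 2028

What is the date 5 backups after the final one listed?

Gaps: 3, 4, 3, 4 days — not constant, but cyclic with period 2.
The events fall on every Tuesday and Friday.
Next Friday: Feb 25 2028.
Next Tuesday: Feb 29 2028.
Next Friday: Mar 3 2028.
The following Tuesday is Mar 7 2028.
Next Friday: Mar 10 2028.

Mar 10 2028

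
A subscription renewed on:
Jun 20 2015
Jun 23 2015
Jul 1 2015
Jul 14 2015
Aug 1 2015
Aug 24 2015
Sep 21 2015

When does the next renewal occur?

Gaps: 3, 8, 13, 18, 23, 28 days — each gap is 5 larger than the previous one.
Next gap: 33 days. Sep 21 2015 + 33 days = Oct 24 2015.

Oct 24 2015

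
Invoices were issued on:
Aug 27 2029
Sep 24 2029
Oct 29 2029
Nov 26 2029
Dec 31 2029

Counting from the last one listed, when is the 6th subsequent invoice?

Every date is a Monday; gaps 28, 35, 28, 35 days.
Each is the last Monday of its month (at least one falls on the 29th or later, ruling out '4th Monday').
Last Monday of January 2030: Jan 28 2030.
Last Monday of February 2030: Feb 25 2030.
March 2030 ends with Monday Mar 25 2030.
April 2030 ends with Monday Apr 29 2030.
May 2030 ends with Monday May 27 2030.
June 2030 ends with Monday Jun 24 2030.

Jun 24 2030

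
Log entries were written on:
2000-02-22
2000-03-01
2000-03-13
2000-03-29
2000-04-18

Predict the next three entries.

2000-05-12, 2000-06-09, 2000-07-11

The spacing grows by 4 each time: 8, 12, 16, 20 days.
Next gap: 24 days. 2000-04-18 + 24 days = 2000-05-12.
Next gap: 28 days. 2000-05-12 + 28 days = 2000-06-09.
Next gap: 32 days. 2000-06-09 + 32 days = 2000-07-11.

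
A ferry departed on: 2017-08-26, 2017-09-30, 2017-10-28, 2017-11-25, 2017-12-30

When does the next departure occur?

All Saturdays; the gaps (35, 28, 28, 35) vary with month length.
This is the last Saturday of each month.
Last Saturday of January 2018: 2018-01-27.

2018-01-27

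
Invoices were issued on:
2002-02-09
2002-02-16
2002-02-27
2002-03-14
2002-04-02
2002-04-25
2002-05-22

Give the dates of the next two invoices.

2002-06-22, 2002-07-27

The spacing grows by 4 each time: 7, 11, 15, 19, 23, 27 days.
Next gap: 31 days. 2002-05-22 + 31 days = 2002-06-22.
Next gap: 35 days. 2002-06-22 + 35 days = 2002-07-27.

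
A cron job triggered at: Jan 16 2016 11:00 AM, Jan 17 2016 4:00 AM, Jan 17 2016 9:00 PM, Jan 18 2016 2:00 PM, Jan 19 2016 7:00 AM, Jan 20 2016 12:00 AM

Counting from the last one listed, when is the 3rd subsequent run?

The interval is a steady 17 hours (17, 17, 17, 17, 17).
Jan 20 2016 12:00 AM + 17 h = Jan 20 2016 5:00 PM.
Jan 20 2016 5:00 PM + 17 h = Jan 21 2016 10:00 AM.
Jan 21 2016 10:00 AM + 17 h = Jan 22 2016 3:00 AM.

Jan 22 2016 3:00 AM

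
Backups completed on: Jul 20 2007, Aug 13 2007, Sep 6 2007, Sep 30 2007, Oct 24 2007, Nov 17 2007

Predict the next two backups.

Dec 11 2007, Jan 4 2008

Gaps between consecutive events: 24, 24, 24, 24, 24 days — a constant 24-day interval.
Nov 17 2007 + 24 days = Dec 11 2007.
Dec 11 2007 + 24 days = Jan 4 2008.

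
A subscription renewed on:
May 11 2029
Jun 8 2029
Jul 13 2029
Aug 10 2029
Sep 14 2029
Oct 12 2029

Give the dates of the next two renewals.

Nov 9 2029, Dec 14 2029

All dates are Fridays, 28, 35, 28, 35, 28 days apart.
Specifically, the 2nd Friday of each month.
2nd Friday of November 2029: Nov 9 2029.
December 2029 — 2nd Friday is Dec 14 2029.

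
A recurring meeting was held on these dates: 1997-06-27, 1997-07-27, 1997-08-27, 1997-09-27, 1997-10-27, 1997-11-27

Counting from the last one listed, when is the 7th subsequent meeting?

1998-06-27

The day-of-month is always 27 (30, 31, 31, 30, 31 days between events).
So this recurs on the 27th of each month.
December 1997: 1997-12-27.
January 1998: 1998-01-27.
February 1998: 1998-02-27.
March 1998: 1998-03-27.
Next: April 1998 → 1998-04-27.
May 1998: 1998-05-27.
June 1998: 1998-06-27.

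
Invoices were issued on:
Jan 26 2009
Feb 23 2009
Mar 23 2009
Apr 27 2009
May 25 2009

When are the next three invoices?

Jun 22 2009, Jul 27 2009, Aug 24 2009

All dates are Mondays, 28, 28, 35, 28 days apart.
Specifically, the 4th Monday of each month.
4th Monday of June 2009: Jun 22 2009.
4th Monday of July 2009: Jul 27 2009.
August 2009 — 4th Monday is Aug 24 2009.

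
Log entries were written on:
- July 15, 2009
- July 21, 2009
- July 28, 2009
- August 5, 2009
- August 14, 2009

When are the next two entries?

Intervals are 6, 7, 8, 9 days — an arithmetic progression with common difference 1.
Next gap: 10 days. August 14, 2009 + 10 days = August 24, 2009.
Next gap: 11 days. August 24, 2009 + 11 days = September 4, 2009.

August 24, 2009; September 4, 2009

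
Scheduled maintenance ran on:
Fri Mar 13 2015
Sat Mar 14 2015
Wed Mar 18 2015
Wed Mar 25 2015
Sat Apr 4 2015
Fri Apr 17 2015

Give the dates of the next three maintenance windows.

Gaps: 1, 4, 7, 10, 13 days — each gap is 3 larger than the previous one.
Next gap: 16 days. Fri Apr 17 2015 + 16 days = Sun May 3 2015.
Next gap: 19 days. Sun May 3 2015 + 19 days = Fri May 22 2015.
Next gap: 22 days. Fri May 22 2015 + 22 days = Sat Jun 13 2015.

Sun May 3 2015, Fri May 22 2015, Sat Jun 13 2015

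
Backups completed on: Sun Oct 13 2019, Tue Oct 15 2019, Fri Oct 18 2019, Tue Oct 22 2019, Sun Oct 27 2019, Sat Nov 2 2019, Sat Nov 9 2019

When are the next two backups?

Sun Nov 17 2019, Tue Nov 26 2019

Gaps: 2, 3, 4, 5, 6, 7 days — each gap is 1 larger than the previous one.
Next gap: 8 days. Sat Nov 9 2019 + 8 days = Sun Nov 17 2019.
Next gap: 9 days. Sun Nov 17 2019 + 9 days = Tue Nov 26 2019.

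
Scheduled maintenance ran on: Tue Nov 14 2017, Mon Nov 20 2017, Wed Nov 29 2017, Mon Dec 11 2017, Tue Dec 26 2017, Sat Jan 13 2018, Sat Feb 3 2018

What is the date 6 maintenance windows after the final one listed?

Sat Aug 11 2018

Intervals are 6, 9, 12, 15, 18, 21 days — an arithmetic progression with common difference 3.
Next gap: 24 days. Sat Feb 3 2018 + 24 days = Tue Feb 27 2018.
Next gap: 27 days. Tue Feb 27 2018 + 27 days = Mon Mar 26 2018.
Next gap: 30 days. Mon Mar 26 2018 + 30 days = Wed Apr 25 2018.
Next gap: 33 days. Wed Apr 25 2018 + 33 days = Mon May 28 2018.
Next gap: 36 days. Mon May 28 2018 + 36 days = Tue Jul 3 2018.
Next gap: 39 days. Tue Jul 3 2018 + 39 days = Sat Aug 11 2018.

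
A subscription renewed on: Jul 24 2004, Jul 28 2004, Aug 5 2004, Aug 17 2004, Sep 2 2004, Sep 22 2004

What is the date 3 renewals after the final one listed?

Intervals are 4, 8, 12, 16, 20 days — an arithmetic progression with common difference 4.
Next gap: 24 days. Sep 22 2004 + 24 days = Oct 16 2004.
Next gap: 28 days. Oct 16 2004 + 28 days = Nov 13 2004.
Next gap: 32 days. Nov 13 2004 + 32 days = Dec 15 2004.

Dec 15 2004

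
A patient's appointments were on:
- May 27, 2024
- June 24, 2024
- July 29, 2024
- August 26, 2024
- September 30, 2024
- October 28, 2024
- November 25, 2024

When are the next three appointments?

December 30, 2024; January 27, 2025; February 24, 2025

These are Mondays with 28, 35, 28, 35, 28, 28-day gaps.
Each is the final Monday of its month — July 29, 2024 is past the 28th, so '4th Monday' doesn't fit.
Last Monday of December 2024: December 30, 2024.
January 2025 ends with Monday January 27, 2025.
February 2025 ends with Monday February 24, 2025.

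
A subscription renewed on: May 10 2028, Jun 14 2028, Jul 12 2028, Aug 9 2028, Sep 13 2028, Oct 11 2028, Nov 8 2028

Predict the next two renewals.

All dates are Wednesdays, 35, 28, 28, 35, 28, 28 days apart.
Specifically, the 2nd Wednesday of each month.
December 2028 — 2nd Wednesday is Dec 13 2028.
2nd Wednesday of January 2029: Jan 10 2029.

Dec 13 2028, Jan 10 2029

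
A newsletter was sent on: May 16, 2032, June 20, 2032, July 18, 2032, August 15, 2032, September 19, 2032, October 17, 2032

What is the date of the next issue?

These are Sundays at 28- or 35-day spacing (35, 28, 28, 35, 28).
The pattern: 3rd Sunday of the month.
3rd Sunday of November 2032: November 21, 2032.

November 21, 2032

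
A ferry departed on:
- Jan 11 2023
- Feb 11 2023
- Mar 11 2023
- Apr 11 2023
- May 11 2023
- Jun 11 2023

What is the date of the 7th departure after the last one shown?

Gaps: 31, 28, 31, 30, 31 days — not constant. Every event is on the 11th of the month.
Pattern: the 11th of each month.
July 2023: Jul 11 2023.
Next: August 2023 → Aug 11 2023.
September 2023: Sep 11 2023.
October 2023: Oct 11 2023.
Next: November 2023 → Nov 11 2023.
Next: December 2023 → Dec 11 2023.
January 2024: Jan 11 2024.

Jan 11 2024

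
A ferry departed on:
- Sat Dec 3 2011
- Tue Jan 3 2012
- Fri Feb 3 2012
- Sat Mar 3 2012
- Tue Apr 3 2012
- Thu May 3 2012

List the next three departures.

Each date is the 3rd; the gaps (31, 31, 29, 31, 30) track the month lengths.
The rule is the 3rd of each month.
Next: June 2012 → Sun Jun 3 2012.
July 2012: Tue Jul 3 2012.
August 2012: Fri Aug 3 2012.

Sun Jun 3 2012, Tue Jul 3 2012, Fri Aug 3 2012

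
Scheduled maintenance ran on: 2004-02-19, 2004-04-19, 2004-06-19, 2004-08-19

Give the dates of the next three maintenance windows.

The day-of-month is always 19 (60, 61, 61 days between events).
So this recurs on the 19th of every 2 months.
October 2004: 2004-10-19.
December 2004: 2004-12-19.
Next: February 2005 → 2005-02-19.

2004-10-19, 2004-12-19, 2005-02-19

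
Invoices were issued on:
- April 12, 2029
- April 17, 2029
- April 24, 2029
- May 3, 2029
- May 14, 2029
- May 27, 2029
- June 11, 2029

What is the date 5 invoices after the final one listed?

September 24, 2029

Intervals are 5, 7, 9, 11, 13, 15 days — an arithmetic progression with common difference 2.
Next gap: 17 days. June 11, 2029 + 17 days = June 28, 2029.
Next gap: 19 days. June 28, 2029 + 19 days = July 17, 2029.
Next gap: 21 days. July 17, 2029 + 21 days = August 7, 2029.
Next gap: 23 days. August 7, 2029 + 23 days = August 30, 2029.
Next gap: 25 days. August 30, 2029 + 25 days = September 24, 2029.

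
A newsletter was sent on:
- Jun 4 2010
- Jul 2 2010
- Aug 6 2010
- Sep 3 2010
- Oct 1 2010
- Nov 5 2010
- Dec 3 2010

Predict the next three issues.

These are Fridays at 28- or 35-day spacing (28, 35, 28, 28, 35, 28).
The pattern: 1st Friday of the month.
January 2011 — 1st Friday is Jan 7 2011.
1st Friday of February 2011: Feb 4 2011.
March 2011 — 1st Friday is Mar 4 2011.

Jan 7 2011, Feb 4 2011, Mar 4 2011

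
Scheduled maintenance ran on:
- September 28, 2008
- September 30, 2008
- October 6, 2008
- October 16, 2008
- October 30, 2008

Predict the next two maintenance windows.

November 17, 2008; December 9, 2008

Intervals are 2, 6, 10, 14 days — an arithmetic progression with common difference 4.
Next gap: 18 days. October 30, 2008 + 18 days = November 17, 2008.
Next gap: 22 days. November 17, 2008 + 22 days = December 9, 2008.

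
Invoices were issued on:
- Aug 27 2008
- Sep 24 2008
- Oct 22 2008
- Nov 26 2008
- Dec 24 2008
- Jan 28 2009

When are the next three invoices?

Feb 25 2009, Mar 25 2009, Apr 22 2009

Gaps: 28, 28, 35, 28, 35 days — a mix of 28 and 35. Every date is a Wednesday.
Each is the 4th Wednesday of its month.
4th Wednesday of February 2009: Feb 25 2009.
March 2009 — 4th Wednesday is Mar 25 2009.
April 2009 — 4th Wednesday is Apr 22 2009.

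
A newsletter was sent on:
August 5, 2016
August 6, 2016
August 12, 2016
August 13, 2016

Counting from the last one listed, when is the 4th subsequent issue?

August 27, 2016

Every event lands on a Friday or Saturday (gaps cycle 1, 6, 1).
So the schedule is: every Friday and Saturday.
The following Friday is August 19, 2016.
The following Saturday is August 20, 2016.
Next Friday: August 26, 2016.
Next Saturday: August 27, 2016.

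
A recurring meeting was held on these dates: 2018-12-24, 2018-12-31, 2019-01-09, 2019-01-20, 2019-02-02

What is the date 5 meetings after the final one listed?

2019-05-08

Intervals are 7, 9, 11, 13 days — an arithmetic progression with common difference 2.
Next gap: 15 days. 2019-02-02 + 15 days = 2019-02-17.
Next gap: 17 days. 2019-02-17 + 17 days = 2019-03-06.
Next gap: 19 days. 2019-03-06 + 19 days = 2019-03-25.
Next gap: 21 days. 2019-03-25 + 21 days = 2019-04-15.
Next gap: 23 days. 2019-04-15 + 23 days = 2019-05-08.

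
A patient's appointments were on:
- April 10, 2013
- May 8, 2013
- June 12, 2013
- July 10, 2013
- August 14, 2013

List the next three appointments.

September 11, 2013; October 9, 2013; November 13, 2013

Gaps: 28, 35, 28, 35 days — a mix of 28 and 35. Every date is a Wednesday.
Each is the 2nd Wednesday of its month.
2nd Wednesday of September 2013: September 11, 2013.
2nd Wednesday of October 2013: October 9, 2013.
2nd Wednesday of November 2013: November 13, 2013.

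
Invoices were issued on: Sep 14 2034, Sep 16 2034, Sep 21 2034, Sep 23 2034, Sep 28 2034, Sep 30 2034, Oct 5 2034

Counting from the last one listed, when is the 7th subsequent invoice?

Gaps: 2, 5, 2, 5, 2, 5 days — not constant, but cyclic with period 2.
The events fall on every Thursday and Saturday.
The following Saturday is Oct 7 2034.
Next Thursday: Oct 12 2034.
The following Saturday is Oct 14 2034.
Next Thursday: Oct 19 2034.
The following Saturday is Oct 21 2034.
The following Thursday is Oct 26 2034.
The following Saturday is Oct 28 2034.

Oct 28 2034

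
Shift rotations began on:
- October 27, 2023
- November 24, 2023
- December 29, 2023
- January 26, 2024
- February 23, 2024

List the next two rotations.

March 29, 2024; April 26, 2024

Every date is a Friday; gaps 28, 35, 28, 28 days.
Each is the last Friday of its month (at least one falls on the 29th or later, ruling out '4th Friday').
Last Friday of March 2024: March 29, 2024.
Last Friday of April 2024: April 26, 2024.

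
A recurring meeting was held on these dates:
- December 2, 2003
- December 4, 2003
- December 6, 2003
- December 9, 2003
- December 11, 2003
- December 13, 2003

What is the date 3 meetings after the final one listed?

December 20, 2003

Every event lands on a Tuesday or Thursday or Saturday (gaps cycle 2, 2, 3, 2, 2).
So the schedule is: every Tuesday, Thursday and Saturday.
Next Tuesday: December 16, 2003.
Next Thursday: December 18, 2003.
The following Saturday is December 20, 2003.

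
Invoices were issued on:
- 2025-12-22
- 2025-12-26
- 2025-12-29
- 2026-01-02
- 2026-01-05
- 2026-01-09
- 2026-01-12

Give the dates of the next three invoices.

The gap pattern 4, 3, 4, 3, 4, 3 repeats every 2 events.
These are the Mondays and Fridays of each week.
The following Friday is 2026-01-16.
The following Monday is 2026-01-19.
Next Friday: 2026-01-23.

2026-01-16, 2026-01-19, 2026-01-23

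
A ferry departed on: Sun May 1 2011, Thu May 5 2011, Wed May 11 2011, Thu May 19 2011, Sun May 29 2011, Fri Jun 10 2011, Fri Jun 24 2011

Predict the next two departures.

Sun Jul 10 2011, Thu Jul 28 2011

Gaps: 4, 6, 8, 10, 12, 14 days — each gap is 2 larger than the previous one.
Next gap: 16 days. Fri Jun 24 2011 + 16 days = Sun Jul 10 2011.
Next gap: 18 days. Sun Jul 10 2011 + 18 days = Thu Jul 28 2011.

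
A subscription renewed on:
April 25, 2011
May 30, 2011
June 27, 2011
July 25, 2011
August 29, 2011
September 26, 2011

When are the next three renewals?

Every date is a Monday; gaps 35, 28, 28, 35, 28 days.
Each is the last Monday of its month (at least one falls on the 29th or later, ruling out '4th Monday').
Last Monday of October 2011: October 31, 2011.
November 2011 ends with Monday November 28, 2011.
Last Monday of December 2011: December 26, 2011.

October 31, 2011; November 28, 2011; December 26, 2011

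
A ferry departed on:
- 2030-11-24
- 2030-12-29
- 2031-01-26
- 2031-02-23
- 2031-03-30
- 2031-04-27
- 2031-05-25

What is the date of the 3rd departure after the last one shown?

All Sundays; the gaps (35, 28, 28, 35, 28, 28) vary with month length.
This is the last Sunday of each month.
Last Sunday of June 2031: 2031-06-29.
July 2031 ends with Sunday 2031-07-27.
August 2031 ends with Sunday 2031-08-31.

2031-08-31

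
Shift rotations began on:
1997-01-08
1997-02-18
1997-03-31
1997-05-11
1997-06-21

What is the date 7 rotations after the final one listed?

1998-04-04

Every event comes 41 days after the last (41, 41, 41, 41).
1997-06-21 + 41 days = 1997-08-01.
1997-08-01 + 41 days = 1997-09-11.
1997-09-11 + 41 days = 1997-10-22.
1997-10-22 + 41 days = 1997-12-02.
1997-12-02 + 41 days = 1998-01-12.
1998-01-12 + 41 days = 1998-02-22.
1998-02-22 + 41 days = 1998-04-04.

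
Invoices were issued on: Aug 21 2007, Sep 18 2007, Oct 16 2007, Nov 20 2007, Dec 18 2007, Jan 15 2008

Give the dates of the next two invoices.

Gaps: 28, 28, 35, 28, 28 days — a mix of 28 and 35. Every date is a Tuesday.
Each is the 3rd Tuesday of its month.
3rd Tuesday of February 2008: Feb 19 2008.
March 2008 — 3rd Tuesday is Mar 18 2008.

Feb 19 2008, Mar 18 2008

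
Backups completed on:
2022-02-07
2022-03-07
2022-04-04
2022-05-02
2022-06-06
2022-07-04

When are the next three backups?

All dates are Mondays, 28, 28, 28, 35, 28 days apart.
Specifically, the 1st Monday of each month.
August 2022 — 1st Monday is 2022-08-01.
1st Monday of September 2022: 2022-09-05.
1st Monday of October 2022: 2022-10-03.

2022-08-01, 2022-09-05, 2022-10-03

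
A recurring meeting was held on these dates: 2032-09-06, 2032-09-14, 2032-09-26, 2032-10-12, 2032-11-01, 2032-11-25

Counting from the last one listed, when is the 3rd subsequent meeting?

2033-03-01

Gaps: 8, 12, 16, 20, 24 days — each gap is 4 larger than the previous one.
Next gap: 28 days. 2032-11-25 + 28 days = 2032-12-23.
Next gap: 32 days. 2032-12-23 + 32 days = 2033-01-24.
Next gap: 36 days. 2033-01-24 + 36 days = 2033-03-01.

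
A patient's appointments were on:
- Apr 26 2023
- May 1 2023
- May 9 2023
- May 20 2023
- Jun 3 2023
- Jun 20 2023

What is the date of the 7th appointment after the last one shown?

Intervals are 5, 8, 11, 14, 17 days — an arithmetic progression with common difference 3.
Next gap: 20 days. Jun 20 2023 + 20 days = Jul 10 2023.
Next gap: 23 days. Jul 10 2023 + 23 days = Aug 2 2023.
Next gap: 26 days. Aug 2 2023 + 26 days = Aug 28 2023.
Next gap: 29 days. Aug 28 2023 + 29 days = Sep 26 2023.
Next gap: 32 days. Sep 26 2023 + 32 days = Oct 28 2023.
Next gap: 35 days. Oct 28 2023 + 35 days = Dec 2 2023.
Next gap: 38 days. Dec 2 2023 + 38 days = Jan 9 2024.

Jan 9 2024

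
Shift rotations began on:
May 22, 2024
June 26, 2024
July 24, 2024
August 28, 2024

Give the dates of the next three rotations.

All dates are Wednesdays, 35, 28, 35 days apart.
Specifically, the 4th Wednesday of each month.
September 2024 — 4th Wednesday is September 25, 2024.
October 2024 — 4th Wednesday is October 23, 2024.
4th Wednesday of November 2024: November 27, 2024.

September 25, 2024; October 23, 2024; November 27, 2024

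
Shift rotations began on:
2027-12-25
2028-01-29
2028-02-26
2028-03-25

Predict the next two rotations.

2028-04-29, 2028-05-27

Every date is a Saturday; gaps 35, 28, 28 days.
Each is the last Saturday of its month (at least one falls on the 29th or later, ruling out '4th Saturday').
April 2028 ends with Saturday 2028-04-29.
Last Saturday of May 2028: 2028-05-27.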